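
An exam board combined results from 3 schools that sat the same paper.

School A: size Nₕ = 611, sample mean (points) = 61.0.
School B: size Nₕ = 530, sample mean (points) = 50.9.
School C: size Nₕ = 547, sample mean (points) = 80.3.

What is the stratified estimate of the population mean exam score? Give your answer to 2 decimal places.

64.08

x̄_st = (Σ Nₕx̄ₕ) / (Σ Nₕ) = (611·61.0 + 530·50.9 + 547·80.3) / 1688
= 108172.1 / 1688 = 64.0830... → 64.08.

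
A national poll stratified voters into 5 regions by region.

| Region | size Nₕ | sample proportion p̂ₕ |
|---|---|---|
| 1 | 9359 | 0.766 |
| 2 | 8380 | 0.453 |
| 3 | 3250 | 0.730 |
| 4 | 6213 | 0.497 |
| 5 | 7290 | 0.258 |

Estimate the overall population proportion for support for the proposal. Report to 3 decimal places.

Wₕ = Nₕ/N with N = 34492: 0.2713, 0.2430, 0.0942, 0.1801, 0.2114.
p̂_st = 0.2713·0.766 + 0.2430·0.453 + 0.0942·0.730 + 0.1801·0.497 + 0.2114·0.258 ≈ 0.53074... → 0.531.

0.531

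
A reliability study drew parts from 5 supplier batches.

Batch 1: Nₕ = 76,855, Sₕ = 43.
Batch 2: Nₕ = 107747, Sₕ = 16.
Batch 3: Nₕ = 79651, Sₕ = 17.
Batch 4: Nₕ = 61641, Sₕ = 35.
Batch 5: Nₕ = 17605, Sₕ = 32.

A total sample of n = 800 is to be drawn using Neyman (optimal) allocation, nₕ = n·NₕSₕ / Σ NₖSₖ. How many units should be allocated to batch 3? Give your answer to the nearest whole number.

119

1: NₕSₕ = 76855·43 = 3304765
2: NₕSₕ = 107747·16 = 1723952
3: NₕSₕ = 79651·17 = 1354067
4: NₕSₕ = 61641·35 = 2157435
5: NₕSₕ = 17605·32 = 563360
Σ NₕSₕ = 9103579.
n_3 = 800·1354067/9103579 = 118.992... → 119.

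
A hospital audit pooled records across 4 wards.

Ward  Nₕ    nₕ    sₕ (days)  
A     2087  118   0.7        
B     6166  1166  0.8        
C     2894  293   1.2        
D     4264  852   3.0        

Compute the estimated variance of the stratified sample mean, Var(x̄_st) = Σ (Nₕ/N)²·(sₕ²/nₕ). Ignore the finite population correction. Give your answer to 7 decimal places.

0.0011460

N = 15411; Wₕ = Nₕ/N.
ward A: (2087/15411)²·0.7²/118 = 0.0000761548
ward B: (6166/15411)²·0.8²/1166 = 0.0000878672
ward C: (2894/15411)²·1.2²/293 = 0.0001733127
ward D: (4264/15411)²·3.0²/852 = 0.0008086781
Sum = 0.0011460127 → 0.0011460.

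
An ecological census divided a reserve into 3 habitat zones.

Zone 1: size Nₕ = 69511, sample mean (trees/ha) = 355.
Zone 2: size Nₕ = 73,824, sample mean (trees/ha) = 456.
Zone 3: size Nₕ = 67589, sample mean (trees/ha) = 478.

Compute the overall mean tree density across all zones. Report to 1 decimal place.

x̄_st = (Σ Nₕx̄ₕ) / (Σ Nₕ) = (69511·355 + 73824·456 + 67589·478) / 210924
= 90647691 / 210924 = 429.765... → 429.8.

429.8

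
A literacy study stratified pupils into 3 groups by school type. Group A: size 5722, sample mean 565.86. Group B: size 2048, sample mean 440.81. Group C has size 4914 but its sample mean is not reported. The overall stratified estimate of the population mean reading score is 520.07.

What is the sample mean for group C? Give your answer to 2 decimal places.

Σ Nₕx̄ₕ = N·μ, so 4914·x̄_C = 12684·520.07 − (5722·565.86 + 2048·440.81).
= 6596567.88 − 4140629.8 = 2455938.08.
x̄_C = 2455938.08 / 4914 = 499.7839... → 499.78.

499.78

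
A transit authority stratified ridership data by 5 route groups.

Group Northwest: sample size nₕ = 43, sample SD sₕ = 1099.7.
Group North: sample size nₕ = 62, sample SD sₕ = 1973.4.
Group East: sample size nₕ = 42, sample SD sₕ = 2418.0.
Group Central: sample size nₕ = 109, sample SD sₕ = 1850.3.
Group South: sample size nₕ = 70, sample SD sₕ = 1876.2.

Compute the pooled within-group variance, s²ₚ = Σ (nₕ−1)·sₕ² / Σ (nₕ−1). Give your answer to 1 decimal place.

3553580.5

Degrees of freedom: 42 + 61 + 41 + 108 + 69 = 321.
Σ(nₕ−1)sₕ² = 42·1209340.09 + 61·3894307.56 + 41·5846724 + 108·3423610.09 + 69·3520126.44 = 1140699343.02.
s²ₚ = 1140699343.02 / 321 = 3553580.508... → 3553580.5.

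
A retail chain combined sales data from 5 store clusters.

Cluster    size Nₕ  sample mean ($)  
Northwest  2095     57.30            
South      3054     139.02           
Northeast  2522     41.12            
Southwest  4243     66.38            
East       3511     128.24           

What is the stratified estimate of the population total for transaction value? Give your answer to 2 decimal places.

1380216.20

Population total = Σ Nₕ·x̄ₕ (each stratum's size times its mean).
2095·57.30 + 3054·139.02 + 2522·41.12 + 4243·66.38 + 3511·128.24 = 120043.5 + 424567.08 + 103704.64 + 281650.34 + 450250.64 = 1380216.20.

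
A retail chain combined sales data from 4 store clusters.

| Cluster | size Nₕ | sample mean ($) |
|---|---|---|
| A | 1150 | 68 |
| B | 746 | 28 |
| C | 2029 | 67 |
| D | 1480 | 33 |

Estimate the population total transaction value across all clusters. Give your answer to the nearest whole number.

283871

Population total = Σ Nₕ·x̄ₕ (each stratum's size times its mean).
1150·68 + 746·28 + 2029·67 + 1480·33 = 78200 + 20888 + 135943 + 48840 = 283871.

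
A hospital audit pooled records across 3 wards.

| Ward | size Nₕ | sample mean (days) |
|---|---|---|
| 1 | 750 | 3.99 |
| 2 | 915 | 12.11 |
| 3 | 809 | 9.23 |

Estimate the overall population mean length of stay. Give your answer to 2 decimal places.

8.71

x̄_st = (Σ Nₕx̄ₕ) / (Σ Nₕ) = (750·3.99 + 915·12.11 + 809·9.23) / 2474
= 21540.22 / 2474 = 8.7066... → 8.71.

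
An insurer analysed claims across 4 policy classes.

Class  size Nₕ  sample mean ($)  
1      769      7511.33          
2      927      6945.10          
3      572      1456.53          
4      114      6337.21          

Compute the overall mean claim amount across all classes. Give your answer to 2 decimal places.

N = 769 + 927 + 572 + 114 = 2382.
The stratified mean weights each stratum mean by its population share Nₕ/N.
Σ Nₕx̄ₕ = 769·7511.33 + 927·6945.10 + 572·1456.53 + 114·6337.21 = 5776212.77 + 6438107.7 + 833135.16 + 722441.94 = 13769897.57.
Divide by N: 13769897.57 / 2382 = 5780.8134... → 5780.81.

5780.81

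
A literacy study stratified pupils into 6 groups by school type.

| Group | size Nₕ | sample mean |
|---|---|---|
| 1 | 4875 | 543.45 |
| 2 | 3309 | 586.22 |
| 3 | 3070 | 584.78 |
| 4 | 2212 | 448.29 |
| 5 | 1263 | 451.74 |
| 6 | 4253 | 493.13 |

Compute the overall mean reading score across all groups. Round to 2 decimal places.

x̄_st = (Σ Nₕx̄ₕ) / (Σ Nₕ) = (4875·543.45 + 3309·586.22 + 3070·584.78 + 2212·448.29 + 1263·451.74 + 4253·493.13) / 18982
= 10043842.32 / 18982 = 529.1246... → 529.12.

529.12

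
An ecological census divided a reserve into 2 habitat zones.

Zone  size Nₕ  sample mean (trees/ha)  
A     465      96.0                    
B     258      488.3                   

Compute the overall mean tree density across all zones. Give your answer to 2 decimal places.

235.99

x̄_st = (Σ Nₕx̄ₕ) / (Σ Nₕ) = (465·96.0 + 258·488.3) / 723
= 170621.4 / 723 = 235.9909... → 235.99.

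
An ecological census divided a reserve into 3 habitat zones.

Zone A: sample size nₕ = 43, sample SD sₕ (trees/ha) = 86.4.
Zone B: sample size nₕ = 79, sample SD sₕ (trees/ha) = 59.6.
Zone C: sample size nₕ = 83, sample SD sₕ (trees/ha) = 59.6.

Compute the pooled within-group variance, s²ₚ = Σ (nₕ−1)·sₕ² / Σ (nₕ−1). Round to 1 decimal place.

A: (43−1)·86.4² = 42·7464.96 = 313528.32
B: (79−1)·59.6² = 78·3552.16 = 277068.48
C: (83−1)·59.6² = 82·3552.16 = 291277.12
Numerator = 881873.92; denominator = Σ(nₕ−1) = 202.
s²ₚ = 881873.92/202 = 4365.712... → 4365.7.

4365.7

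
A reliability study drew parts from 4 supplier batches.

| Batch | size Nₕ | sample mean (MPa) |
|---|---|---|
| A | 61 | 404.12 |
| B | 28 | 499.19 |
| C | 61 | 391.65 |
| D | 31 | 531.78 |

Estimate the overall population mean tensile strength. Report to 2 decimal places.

N = 181; weights Wₕ = Nₕ/N = (0.3370, 0.1547, 0.3370, 0.1713).
x̄_st = Σ Wₕ·x̄ₕ = 0.3370·404.12 + 0.1547·499.19 + 0.3370·391.65 + 0.1713·531.78 ≈ 436.4888...
→ 436.49.

436.49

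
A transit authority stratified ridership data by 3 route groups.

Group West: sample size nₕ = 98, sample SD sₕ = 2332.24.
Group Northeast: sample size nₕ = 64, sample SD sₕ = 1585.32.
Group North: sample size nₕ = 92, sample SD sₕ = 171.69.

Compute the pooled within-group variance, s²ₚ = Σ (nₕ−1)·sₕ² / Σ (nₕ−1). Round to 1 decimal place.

West: (98−1)·2332.24² = 97·5439343.4176 = 527616311.5072
Northeast: (64−1)·1585.32² = 63·2513239.5024 = 158334088.6512
North: (92−1)·171.69² = 91·29477.4561 = 2682448.5051
Numerator = 688632848.6635; denominator = Σ(nₕ−1) = 251.
s²ₚ = 688632848.6635/251 = 2743557.166... → 2743557.2.

2743557.2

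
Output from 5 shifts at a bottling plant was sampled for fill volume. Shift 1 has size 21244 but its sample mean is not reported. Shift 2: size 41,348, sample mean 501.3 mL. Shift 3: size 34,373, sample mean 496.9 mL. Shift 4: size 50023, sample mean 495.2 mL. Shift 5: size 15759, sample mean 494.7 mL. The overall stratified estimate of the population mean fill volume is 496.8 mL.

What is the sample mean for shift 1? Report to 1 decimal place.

493.2

Σ Nₕx̄ₕ = N·μ, so 21244·x̄_1 = 162747·496.8 − (41348·501.3 + 34373·496.9 + 50023·495.2 + 15759·494.7).
= 80852709.6 − 70375063 = 10477646.6.
x̄_1 = 10477646.6 / 21244 = 493.205... → 493.2.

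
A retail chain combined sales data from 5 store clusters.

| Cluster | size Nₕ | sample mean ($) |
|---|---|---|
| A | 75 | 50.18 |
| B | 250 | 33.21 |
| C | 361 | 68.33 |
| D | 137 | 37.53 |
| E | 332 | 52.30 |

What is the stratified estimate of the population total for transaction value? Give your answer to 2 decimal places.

A: 75·50.18 = 3763.5
B: 250·33.21 = 8302.5
C: 361·68.33 = 24667.13
D: 137·37.53 = 5141.61
E: 332·52.30 = 17363.6
τ̂ = Σ Nₕx̄ₕ = 59238.34.

59238.34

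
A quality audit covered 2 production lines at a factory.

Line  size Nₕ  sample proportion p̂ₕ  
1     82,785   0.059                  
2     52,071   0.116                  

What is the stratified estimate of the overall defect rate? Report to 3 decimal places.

0.081

N = 82785 + 52071 = 134856.
Overall proportion = Σ (Nₕ/N)·p̂ₕ.
Σ Nₕp̂ₕ = 4884.315 + 6040.236 = 10924.551.
10924.551 / 134856 = 0.08101... → 0.081.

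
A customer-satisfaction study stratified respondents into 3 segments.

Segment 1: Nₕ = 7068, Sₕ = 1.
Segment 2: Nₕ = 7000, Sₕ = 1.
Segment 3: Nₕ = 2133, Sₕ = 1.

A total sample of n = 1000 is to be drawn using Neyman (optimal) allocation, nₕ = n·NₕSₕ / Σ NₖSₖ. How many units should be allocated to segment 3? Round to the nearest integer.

Σ NₕSₕ = 7068·1 + 7000·1 + 2133·1 = 16201.
Share for 3: 2133/16201 = 0.13166.
n_3 = 1000 × 0.13166 = 131.659... → 132.

132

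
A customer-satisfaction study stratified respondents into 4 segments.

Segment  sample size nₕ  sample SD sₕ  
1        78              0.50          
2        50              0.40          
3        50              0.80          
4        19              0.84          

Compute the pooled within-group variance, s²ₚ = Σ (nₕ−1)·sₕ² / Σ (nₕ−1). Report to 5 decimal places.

1: (78−1)·0.50² = 77·0.25 = 19.25
2: (50−1)·0.40² = 49·0.16 = 7.84
3: (50−1)·0.80² = 49·0.64 = 31.36
4: (19−1)·0.84² = 18·0.7056 = 12.7008
Numerator = 71.1508; denominator = Σ(nₕ−1) = 193.
s²ₚ = 71.1508/193 = 0.3686570... → 0.36866.

0.36866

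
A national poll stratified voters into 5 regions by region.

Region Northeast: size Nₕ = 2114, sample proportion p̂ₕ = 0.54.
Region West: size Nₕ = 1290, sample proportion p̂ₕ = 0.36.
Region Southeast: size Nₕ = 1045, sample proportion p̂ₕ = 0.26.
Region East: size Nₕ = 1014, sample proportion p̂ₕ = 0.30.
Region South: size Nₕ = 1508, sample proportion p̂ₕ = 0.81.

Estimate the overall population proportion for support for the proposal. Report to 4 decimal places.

N = 2114 + 1290 + 1045 + 1014 + 1508 = 6971.
Overall proportion = Σ (Nₕ/N)·p̂ₕ.
Σ Nₕp̂ₕ = 1141.56 + 464.4 + 271.7 + 304.2 + 1221.48 = 3403.34.
3403.34 / 6971 = 0.488214... → 0.4882.

0.4882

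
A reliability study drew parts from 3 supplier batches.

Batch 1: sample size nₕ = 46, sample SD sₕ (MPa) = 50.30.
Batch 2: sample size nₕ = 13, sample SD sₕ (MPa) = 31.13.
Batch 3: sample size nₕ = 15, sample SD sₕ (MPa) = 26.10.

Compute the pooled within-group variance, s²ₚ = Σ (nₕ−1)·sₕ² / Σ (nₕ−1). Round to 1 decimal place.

1901.7

1: (46−1)·50.30² = 45·2530.09 = 113854.05
2: (13−1)·31.13² = 12·969.0769 = 11628.9228
3: (15−1)·26.10² = 14·681.21 = 9536.94
Numerator = 135019.9128; denominator = Σ(nₕ−1) = 71.
s²ₚ = 135019.9128/71 = 1901.689... → 1901.7.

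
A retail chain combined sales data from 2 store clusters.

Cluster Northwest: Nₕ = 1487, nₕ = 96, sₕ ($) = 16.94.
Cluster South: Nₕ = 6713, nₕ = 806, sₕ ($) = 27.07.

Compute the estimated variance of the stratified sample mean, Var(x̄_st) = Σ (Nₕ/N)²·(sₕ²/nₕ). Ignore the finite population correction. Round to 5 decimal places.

0.70762

N = 8200; Wₕ = Nₕ/N.
cluster Northwest: (1487/8200)²·16.94²/96 = 0.09829916
cluster South: (6713/8200)²·27.07²/806 = 0.60932228
Sum = 0.70762144 → 0.70762.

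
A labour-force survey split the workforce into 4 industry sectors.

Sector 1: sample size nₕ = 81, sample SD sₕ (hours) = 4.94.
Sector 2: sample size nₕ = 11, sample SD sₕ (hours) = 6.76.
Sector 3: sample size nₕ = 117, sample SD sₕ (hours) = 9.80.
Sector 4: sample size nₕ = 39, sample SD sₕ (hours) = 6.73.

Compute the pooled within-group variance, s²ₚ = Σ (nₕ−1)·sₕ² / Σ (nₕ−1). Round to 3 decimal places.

62.586

Degrees of freedom: 80 + 10 + 116 + 38 = 244.
Σ(nₕ−1)sₕ² = 80·24.4036 + 10·45.6976 + 116·96.04 + 38·45.2929 = 15271.0342.
s²ₚ = 15271.0342 / 244 = 62.58621... → 62.586.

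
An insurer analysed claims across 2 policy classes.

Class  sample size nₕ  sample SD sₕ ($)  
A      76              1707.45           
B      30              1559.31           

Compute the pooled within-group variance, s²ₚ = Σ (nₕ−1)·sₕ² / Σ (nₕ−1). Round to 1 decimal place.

2780441.3

A: (76−1)·1707.45² = 75·2915385.5025 = 218653912.6875
B: (30−1)·1559.31² = 29·2431447.6761 = 70511982.6069
Numerator = 289165895.2944; denominator = Σ(nₕ−1) = 104.
s²ₚ = 289165895.2944/104 = 2780441.301... → 2780441.3.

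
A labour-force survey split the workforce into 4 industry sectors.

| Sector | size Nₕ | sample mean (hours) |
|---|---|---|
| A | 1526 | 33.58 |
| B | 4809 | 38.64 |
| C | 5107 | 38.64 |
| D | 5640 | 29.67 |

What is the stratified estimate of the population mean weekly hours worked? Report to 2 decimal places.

35.23

N = 1526 + 4809 + 5107 + 5640 = 17082.
The stratified mean weights each stratum mean by its population share Nₕ/N.
Σ Nₕx̄ₕ = 1526·33.58 + 4809·38.64 + 5107·38.64 + 5640·29.67 = 51243.08 + 185819.76 + 197334.48 + 167338.8 = 601736.12.
Divide by N: 601736.12 / 17082 = 35.2263... → 35.23.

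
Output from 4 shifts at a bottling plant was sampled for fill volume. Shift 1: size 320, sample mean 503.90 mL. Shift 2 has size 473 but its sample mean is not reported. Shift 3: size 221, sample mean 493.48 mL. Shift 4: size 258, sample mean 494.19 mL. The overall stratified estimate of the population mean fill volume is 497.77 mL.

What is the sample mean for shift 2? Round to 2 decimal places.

497.58

Σ Nₕx̄ₕ = N·μ, so 473·x̄_2 = 1272·497.77 − (320·503.90 + 221·493.48 + 258·494.19).
= 633163.44 − 397808.1 = 235355.34.
x̄_2 = 235355.34 / 473 = 497.58 → 497.58.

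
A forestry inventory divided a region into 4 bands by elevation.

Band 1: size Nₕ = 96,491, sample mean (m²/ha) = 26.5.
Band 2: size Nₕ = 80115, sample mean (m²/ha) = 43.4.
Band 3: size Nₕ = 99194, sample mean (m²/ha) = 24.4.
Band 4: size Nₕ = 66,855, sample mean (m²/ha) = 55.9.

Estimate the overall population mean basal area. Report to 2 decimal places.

N = 96491 + 80115 + 99194 + 66855 = 342655.
Overall mean = Σ (Nₕ/N)·x̄ₕ — weight by population share, not a simple average.
Σ Nₕx̄ₕ = 96491·26.5 + 80115·43.4 + 99194·24.4 + 66855·55.9 = 2557011.5 + 3476991 + 2420333.6 + 3737194.5 = 12191530.6.
Divide by N: 12191530.6 / 342655 = 35.5796... → 35.58.

35.58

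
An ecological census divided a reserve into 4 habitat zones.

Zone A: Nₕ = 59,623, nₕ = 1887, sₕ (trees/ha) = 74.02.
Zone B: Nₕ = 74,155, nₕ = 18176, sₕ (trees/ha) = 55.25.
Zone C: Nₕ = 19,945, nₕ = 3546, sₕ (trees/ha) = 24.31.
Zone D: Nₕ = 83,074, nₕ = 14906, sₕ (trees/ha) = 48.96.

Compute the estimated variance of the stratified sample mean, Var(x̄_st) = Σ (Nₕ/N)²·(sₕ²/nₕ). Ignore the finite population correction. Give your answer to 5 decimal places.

0.22152

N = 236797. Term for each stratum: Wₕ²sₕ²/nₕ.
Var(x̄_st) = 0.18407784 + 0.01647004 + 0.00118235 + 0.01979245 = 0.22152269 → 0.22152.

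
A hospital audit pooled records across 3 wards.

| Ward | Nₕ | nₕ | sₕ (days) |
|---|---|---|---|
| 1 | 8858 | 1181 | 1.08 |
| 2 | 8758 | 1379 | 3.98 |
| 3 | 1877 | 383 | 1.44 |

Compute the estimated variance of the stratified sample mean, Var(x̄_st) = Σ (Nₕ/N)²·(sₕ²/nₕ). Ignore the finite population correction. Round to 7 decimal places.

0.0025729

N = 19493; Wₕ = Nₕ/N.
ward 1: (8858/19493)²·1.08²/1181 = 0.0002039443
ward 2: (8758/19493)²·3.98²/1379 = 0.0023187525
ward 3: (1877/19493)²·1.44²/383 = 0.0000501993
Sum = 0.0025728961 → 0.0025729.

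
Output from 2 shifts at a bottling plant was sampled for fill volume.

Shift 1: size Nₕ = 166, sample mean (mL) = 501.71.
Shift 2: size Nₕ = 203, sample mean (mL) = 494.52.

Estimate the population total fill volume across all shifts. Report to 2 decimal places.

183671.42

1: 166·501.71 = 83283.86
2: 203·494.52 = 100387.56
τ̂ = Σ Nₕx̄ₕ = 183671.42.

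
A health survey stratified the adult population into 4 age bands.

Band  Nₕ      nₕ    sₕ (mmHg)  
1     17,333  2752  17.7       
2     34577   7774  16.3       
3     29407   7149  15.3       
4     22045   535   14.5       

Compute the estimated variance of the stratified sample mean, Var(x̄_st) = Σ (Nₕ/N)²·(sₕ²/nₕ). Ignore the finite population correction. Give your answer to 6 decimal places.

0.027553

N = 103362; Wₕ = Nₕ/N.
band 1: (17333/103362)²·17.7²/2752 = 0.003201281
band 2: (34577/103362)²·16.3²/7774 = 0.003824578
band 3: (29407/103362)²·15.3²/7149 = 0.002650435
band 4: (22045/103362)²·14.5²/535 = 0.017876423
Sum = 0.027552717 → 0.027553.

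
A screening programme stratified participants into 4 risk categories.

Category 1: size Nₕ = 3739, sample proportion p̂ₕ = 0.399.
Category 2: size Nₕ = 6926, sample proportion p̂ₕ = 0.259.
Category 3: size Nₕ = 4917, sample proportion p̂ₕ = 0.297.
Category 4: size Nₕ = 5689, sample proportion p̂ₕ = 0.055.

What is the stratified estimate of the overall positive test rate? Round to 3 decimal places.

Wₕ = Nₕ/N with N = 21271: 0.1758, 0.3256, 0.2312, 0.2675.
p̂_st = 0.1758·0.399 + 0.3256·0.259 + 0.2312·0.297 + 0.2675·0.055 ≈ 0.23783... → 0.238.

0.238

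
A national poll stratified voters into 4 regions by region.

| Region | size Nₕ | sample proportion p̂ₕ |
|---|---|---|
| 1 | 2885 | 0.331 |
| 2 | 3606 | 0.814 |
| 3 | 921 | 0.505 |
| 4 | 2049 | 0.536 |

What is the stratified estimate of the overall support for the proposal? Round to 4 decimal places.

0.5764

N = 2885 + 3606 + 921 + 2049 = 9461.
Overall proportion = Σ (Nₕ/N)·p̂ₕ.
Σ Nₕp̂ₕ = 954.935 + 2935.284 + 465.105 + 1098.264 = 5453.588.
5453.588 / 9461 = 0.576428... → 0.5764.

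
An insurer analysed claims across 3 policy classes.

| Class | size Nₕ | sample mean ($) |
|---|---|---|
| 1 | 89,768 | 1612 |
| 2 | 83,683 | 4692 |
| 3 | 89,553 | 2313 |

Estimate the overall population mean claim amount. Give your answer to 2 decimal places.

N = 89768 + 83683 + 89553 = 263004.
Overall mean = Σ (Nₕ/N)·x̄ₕ — weight by population share, not a simple average.
Σ Nₕx̄ₕ = 89768·1612 + 83683·4692 + 89553·2313 = 144706016 + 392640636 + 207136089 = 744482741.
Divide by N: 744482741 / 263004 = 2830.6898... → 2830.69.

2830.69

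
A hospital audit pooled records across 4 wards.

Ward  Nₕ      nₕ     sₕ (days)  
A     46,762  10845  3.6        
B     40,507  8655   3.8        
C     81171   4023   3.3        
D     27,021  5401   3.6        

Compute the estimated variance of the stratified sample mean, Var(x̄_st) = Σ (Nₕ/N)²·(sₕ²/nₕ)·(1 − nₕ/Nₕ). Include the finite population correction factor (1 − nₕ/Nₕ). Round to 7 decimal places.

N = 195461; Wₕ = Nₕ/N.
ward A: (46762/195461)²·3.6²/10845·(1 − 10845/46762) = 0.0000525350
ward B: (40507/195461)²·3.8²/8655·(1 − 8655/40507) = 0.0000563439
ward C: (81171/195461)²·3.3²/4023·(1 − 4023/81171) = 0.0004436936
ward D: (27021/195461)²·3.6²/5401·(1 − 5401/27021) = 0.0000366917
Sum = 0.0005892641 → 0.0005893.

0.0005893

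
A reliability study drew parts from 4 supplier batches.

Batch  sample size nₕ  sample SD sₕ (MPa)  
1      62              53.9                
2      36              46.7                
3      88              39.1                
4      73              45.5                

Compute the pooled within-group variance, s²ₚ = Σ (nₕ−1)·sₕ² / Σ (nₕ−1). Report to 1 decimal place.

Degrees of freedom: 61 + 35 + 87 + 72 = 255.
Σ(nₕ−1)sₕ² = 61·2905.21 + 35·2180.89 + 87·1528.81 + 72·2070.25 = 535613.43.
s²ₚ = 535613.43 / 255 = 2100.445... → 2100.4.

2100.4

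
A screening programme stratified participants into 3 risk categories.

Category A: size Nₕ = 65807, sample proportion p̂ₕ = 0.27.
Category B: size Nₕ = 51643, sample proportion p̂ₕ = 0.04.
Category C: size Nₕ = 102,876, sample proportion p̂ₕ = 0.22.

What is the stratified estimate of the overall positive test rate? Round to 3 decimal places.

0.193

N = 65807 + 51643 + 102876 = 220326.
Overall proportion = Σ (Nₕ/N)·p̂ₕ.
Σ Nₕp̂ₕ = 17767.89 + 2065.72 + 22632.72 = 42466.33.
42466.33 / 220326 = 0.19274... → 0.193.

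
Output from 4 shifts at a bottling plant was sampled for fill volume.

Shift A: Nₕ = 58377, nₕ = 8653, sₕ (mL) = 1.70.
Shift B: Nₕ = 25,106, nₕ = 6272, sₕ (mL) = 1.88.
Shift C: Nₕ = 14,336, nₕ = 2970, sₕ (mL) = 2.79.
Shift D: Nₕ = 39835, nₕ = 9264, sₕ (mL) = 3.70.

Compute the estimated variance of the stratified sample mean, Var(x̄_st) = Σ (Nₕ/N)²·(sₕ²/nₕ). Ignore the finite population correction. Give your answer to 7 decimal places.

0.0002310

N = 137654. Term for each stratum: Wₕ²sₕ²/nₕ.
Var(x̄_st) = 0.0000600671 + 0.0000187451 + 0.0000284270 + 0.0001237533 = 0.0002309925 → 0.0002310.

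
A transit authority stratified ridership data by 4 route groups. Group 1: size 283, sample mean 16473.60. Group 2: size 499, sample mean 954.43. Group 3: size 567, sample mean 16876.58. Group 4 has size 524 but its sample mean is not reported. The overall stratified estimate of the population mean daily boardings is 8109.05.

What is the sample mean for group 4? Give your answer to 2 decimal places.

917.83

N = 283 + 499 + 567 + 524 = 1873.
Overall total = μ·N = 8109.05·1873 = 15188250.65.
Subtract the known strata: 283·16473.60 + 499·954.43 + 567·16876.58 = 14707310.23.
Remaining total for group 4: 15188250.65 − 14707310.23 = 480940.42.
Divide by its size: 480940.42 / 524 = 917.8252... → 917.83.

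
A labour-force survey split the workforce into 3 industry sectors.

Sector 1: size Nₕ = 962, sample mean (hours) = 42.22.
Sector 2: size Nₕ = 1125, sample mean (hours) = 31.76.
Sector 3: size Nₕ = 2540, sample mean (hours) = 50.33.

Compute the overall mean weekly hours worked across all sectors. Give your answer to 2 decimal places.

44.13

x̄_st = (Σ Nₕx̄ₕ) / (Σ Nₕ) = (962·42.22 + 1125·31.76 + 2540·50.33) / 4627
= 204183.84 / 4627 = 44.1288... → 44.13.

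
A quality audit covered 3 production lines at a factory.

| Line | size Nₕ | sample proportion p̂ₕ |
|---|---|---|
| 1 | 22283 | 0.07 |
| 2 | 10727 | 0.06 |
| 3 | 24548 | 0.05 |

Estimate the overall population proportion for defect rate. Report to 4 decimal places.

0.0596

N = 22283 + 10727 + 24548 = 57558.
Overall proportion = Σ (Nₕ/N)·p̂ₕ.
Σ Nₕp̂ₕ = 1559.81 + 643.62 + 1227.4 = 3430.83.
3430.83 / 57558 = 0.059606... → 0.0596.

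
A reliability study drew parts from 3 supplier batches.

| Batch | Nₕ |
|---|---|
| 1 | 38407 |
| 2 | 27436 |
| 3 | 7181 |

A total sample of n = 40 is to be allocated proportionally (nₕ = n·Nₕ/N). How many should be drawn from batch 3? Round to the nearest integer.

4

Share of batch 3 = 7181/73024 = 0.09834.
Allocate 40 × 0.09834 = 3.934... → 4.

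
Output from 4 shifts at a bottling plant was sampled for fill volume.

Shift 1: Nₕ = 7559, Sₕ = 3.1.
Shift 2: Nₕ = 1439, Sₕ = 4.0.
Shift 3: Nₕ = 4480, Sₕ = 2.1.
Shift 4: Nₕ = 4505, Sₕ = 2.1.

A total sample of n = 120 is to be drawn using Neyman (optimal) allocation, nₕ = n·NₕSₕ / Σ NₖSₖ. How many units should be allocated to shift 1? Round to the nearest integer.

Σ NₕSₕ = 7559·3.1 + 1439·4.0 + 4480·2.1 + 4505·2.1 = 48057.4.
Share for 1: 23432.9/48057.4 = 0.48760.
n_1 = 120 × 0.48760 = 58.512... → 59.

59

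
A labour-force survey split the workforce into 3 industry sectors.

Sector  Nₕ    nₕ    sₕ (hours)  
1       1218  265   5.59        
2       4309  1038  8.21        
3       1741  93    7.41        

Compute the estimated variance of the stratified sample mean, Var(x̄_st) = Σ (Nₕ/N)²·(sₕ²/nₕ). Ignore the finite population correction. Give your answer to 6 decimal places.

0.060015

N = 7268; Wₕ = Nₕ/N.
sector 1: (1218/7268)²·5.59²/265 = 0.003311635
sector 2: (4309/7268)²·8.21²/1038 = 0.022825070
sector 3: (1741/7268)²·7.41²/93 = 0.033878266
Sum = 0.060014971 → 0.060015.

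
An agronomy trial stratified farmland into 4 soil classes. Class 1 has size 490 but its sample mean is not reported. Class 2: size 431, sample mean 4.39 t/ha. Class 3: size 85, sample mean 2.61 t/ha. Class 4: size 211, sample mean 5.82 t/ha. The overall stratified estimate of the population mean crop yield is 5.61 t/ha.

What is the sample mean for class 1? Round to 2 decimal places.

7.11

N = 490 + 431 + 85 + 211 = 1217.
Overall total = μ·N = 5.61·1217 = 6827.37.
Subtract the known strata: 431·4.39 + 85·2.61 + 211·5.82 = 3341.96.
Remaining total for class 1: 6827.37 − 3341.96 = 3485.41.
Divide by its size: 3485.41 / 490 = 7.1131... → 7.11.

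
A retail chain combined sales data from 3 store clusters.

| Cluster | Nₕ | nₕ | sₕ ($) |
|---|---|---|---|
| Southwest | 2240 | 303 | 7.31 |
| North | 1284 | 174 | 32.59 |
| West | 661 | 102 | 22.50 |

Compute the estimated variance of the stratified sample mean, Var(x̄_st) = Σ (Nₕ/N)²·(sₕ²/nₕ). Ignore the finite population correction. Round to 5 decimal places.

0.74893

N = 4185; Wₕ = Nₕ/N.
cluster Southwest: (2240/4185)²·7.31²/303 = 0.05052394
cluster North: (1284/4185)²·32.59²/174 = 0.57459070
cluster West: (661/4185)²·22.50²/102 = 0.12381603
Sum = 0.74893067 → 0.74893.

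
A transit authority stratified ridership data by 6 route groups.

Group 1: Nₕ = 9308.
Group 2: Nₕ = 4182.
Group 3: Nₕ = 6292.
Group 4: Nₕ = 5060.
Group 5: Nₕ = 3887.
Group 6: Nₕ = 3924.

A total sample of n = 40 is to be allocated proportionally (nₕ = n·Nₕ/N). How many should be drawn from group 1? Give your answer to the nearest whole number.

Share of group 1 = 9308/32653 = 0.28506.
Allocate 40 × 0.28506 = 11.402... → 11.

11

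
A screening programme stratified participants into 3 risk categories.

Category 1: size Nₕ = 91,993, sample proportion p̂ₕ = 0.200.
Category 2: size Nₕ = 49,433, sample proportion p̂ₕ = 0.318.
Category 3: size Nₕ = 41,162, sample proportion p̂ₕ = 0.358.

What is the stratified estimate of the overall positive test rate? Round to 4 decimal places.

0.2676

Wₕ = Nₕ/N with N = 182588: 0.5038, 0.2707, 0.2254.
p̂_st = 0.5038·0.200 + 0.2707·0.318 + 0.2254·0.358 ≈ 0.267566... → 0.2676.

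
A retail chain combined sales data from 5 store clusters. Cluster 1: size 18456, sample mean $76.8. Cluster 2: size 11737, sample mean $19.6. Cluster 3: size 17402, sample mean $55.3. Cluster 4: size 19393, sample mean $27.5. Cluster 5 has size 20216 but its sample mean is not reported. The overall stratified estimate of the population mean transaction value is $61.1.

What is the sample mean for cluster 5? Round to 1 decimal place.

108.1

Σ Nₕx̄ₕ = N·μ, so 20216·x̄_5 = 87204·61.1 − (18456·76.8 + 11737·19.6 + 17402·55.3 + 19393·27.5).
= 5328164.4 − 3143104.1 = 2185060.3.
x̄_5 = 2185060.3 / 20216 = 108.086... → 108.1.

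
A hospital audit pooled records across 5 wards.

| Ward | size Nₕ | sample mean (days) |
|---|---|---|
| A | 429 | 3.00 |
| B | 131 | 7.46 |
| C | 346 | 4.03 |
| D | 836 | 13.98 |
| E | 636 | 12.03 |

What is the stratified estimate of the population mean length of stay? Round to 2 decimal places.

x̄_st = (Σ Nₕx̄ₕ) / (Σ Nₕ) = (429·3.00 + 131·7.46 + 346·4.03 + 836·13.98 + 636·12.03) / 2378
= 22997 / 2378 = 9.6707... → 9.67.

9.67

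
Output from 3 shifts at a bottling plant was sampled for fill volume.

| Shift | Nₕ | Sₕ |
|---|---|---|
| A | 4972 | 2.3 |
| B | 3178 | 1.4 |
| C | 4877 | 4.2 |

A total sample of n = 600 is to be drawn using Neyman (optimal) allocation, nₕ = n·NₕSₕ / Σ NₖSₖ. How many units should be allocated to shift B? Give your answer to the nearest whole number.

73

A: NₕSₕ = 4972·2.3 = 11435.6
B: NₕSₕ = 3178·1.4 = 4449.2
C: NₕSₕ = 4877·4.2 = 20483.4
Σ NₕSₕ = 36368.2.
n_B = 600·4449.2/36368.2 = 73.403... → 73.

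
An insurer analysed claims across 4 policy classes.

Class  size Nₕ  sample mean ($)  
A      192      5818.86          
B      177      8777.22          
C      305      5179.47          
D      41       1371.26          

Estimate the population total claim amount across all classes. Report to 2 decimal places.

4306749.07

A: 192·5818.86 = 1117221.12
B: 177·8777.22 = 1553567.94
C: 305·5179.47 = 1579738.35
D: 41·1371.26 = 56221.66
τ̂ = Σ Nₕx̄ₕ = 4306749.07.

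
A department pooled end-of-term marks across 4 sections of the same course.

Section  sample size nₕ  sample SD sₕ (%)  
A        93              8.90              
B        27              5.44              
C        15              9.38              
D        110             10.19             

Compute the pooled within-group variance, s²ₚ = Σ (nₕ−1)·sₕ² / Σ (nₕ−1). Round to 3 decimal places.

85.505

A: (93−1)·8.90² = 92·79.21 = 7287.32
B: (27−1)·5.44² = 26·29.5936 = 769.4336
C: (15−1)·9.38² = 14·87.9844 = 1231.7816
D: (110−1)·10.19² = 109·103.8361 = 11318.1349
Numerator = 20606.6701; denominator = Σ(nₕ−1) = 241.
s²ₚ = 20606.6701/241 = 85.50486... → 85.505.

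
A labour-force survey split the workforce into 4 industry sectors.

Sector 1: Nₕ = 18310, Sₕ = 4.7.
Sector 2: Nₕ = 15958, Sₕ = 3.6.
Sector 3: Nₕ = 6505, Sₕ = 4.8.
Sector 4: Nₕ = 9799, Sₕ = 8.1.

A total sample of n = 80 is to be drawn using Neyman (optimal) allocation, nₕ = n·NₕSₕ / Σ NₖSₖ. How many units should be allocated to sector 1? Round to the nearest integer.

Σ NₕSₕ = 18310·4.7 + 15958·3.6 + 6505·4.8 + 9799·8.1 = 254101.7.
Share for 1: 86057/254101.7 = 0.33867.
n_1 = 80 × 0.33867 = 27.094... → 27.

27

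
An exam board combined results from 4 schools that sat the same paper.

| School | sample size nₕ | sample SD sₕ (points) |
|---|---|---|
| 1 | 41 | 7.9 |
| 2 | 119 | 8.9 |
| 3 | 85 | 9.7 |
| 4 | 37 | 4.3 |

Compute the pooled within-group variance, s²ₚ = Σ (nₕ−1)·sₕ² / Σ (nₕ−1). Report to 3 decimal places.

73.426

1: (41−1)·7.9² = 40·62.41 = 2496.4
2: (119−1)·8.9² = 118·79.21 = 9346.78
3: (85−1)·9.7² = 84·94.09 = 7903.56
4: (37−1)·4.3² = 36·18.49 = 665.64
Numerator = 20412.38; denominator = Σ(nₕ−1) = 278.
s²ₚ = 20412.38/278 = 73.42583... → 73.426.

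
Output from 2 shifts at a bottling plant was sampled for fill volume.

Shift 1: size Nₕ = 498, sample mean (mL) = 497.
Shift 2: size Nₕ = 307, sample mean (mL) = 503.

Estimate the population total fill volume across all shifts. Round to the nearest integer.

401927

Estimate total by summing Nₕ·x̄ₕ over strata.
498·497 + 307·503 = 247506 + 154421 = 401927.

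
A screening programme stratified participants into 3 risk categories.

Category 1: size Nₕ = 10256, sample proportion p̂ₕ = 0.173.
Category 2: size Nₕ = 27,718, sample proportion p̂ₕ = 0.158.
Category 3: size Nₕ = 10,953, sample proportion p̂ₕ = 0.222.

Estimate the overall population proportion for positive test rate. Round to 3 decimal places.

0.175

Wₕ = Nₕ/N with N = 48927: 0.2096, 0.5665, 0.2239.
p̂_st = 0.2096·0.173 + 0.5665·0.158 + 0.2239·0.222 ≈ 0.17547... → 0.175.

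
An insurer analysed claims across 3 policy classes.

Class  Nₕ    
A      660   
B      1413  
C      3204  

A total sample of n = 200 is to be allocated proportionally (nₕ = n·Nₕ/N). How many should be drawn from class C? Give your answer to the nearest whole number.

121

Share of class C = 3204/5277 = 0.60716.
Allocate 200 × 0.60716 = 121.433... → 121.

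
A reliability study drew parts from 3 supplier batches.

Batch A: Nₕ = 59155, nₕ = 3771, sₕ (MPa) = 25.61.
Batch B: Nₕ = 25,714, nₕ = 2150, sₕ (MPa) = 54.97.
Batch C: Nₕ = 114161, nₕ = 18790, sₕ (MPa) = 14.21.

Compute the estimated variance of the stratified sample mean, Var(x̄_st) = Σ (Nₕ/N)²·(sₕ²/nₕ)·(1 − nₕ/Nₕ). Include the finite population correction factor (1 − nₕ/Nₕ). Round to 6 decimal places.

N = 199030. Term for each stratum: Wₕ²sₕ²/nₕ·(1−nₕ/Nₕ).
Var(x̄_st) = 0.014384717 + 0.021497828 + 0.002953646 = 0.038836190 → 0.038836.

0.038836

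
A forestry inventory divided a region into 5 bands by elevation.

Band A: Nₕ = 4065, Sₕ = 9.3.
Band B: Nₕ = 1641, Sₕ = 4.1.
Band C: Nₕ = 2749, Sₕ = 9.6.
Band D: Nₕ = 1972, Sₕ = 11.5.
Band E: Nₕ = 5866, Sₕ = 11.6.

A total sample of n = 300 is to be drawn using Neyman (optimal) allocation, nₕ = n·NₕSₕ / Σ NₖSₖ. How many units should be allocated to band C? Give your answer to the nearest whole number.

Σ NₕSₕ = 4065·9.3 + 1641·4.1 + 2749·9.6 + 1972·11.5 + 5866·11.6 = 161646.6.
Share for C: 26390.4/161646.6 = 0.16326.
n_C = 300 × 0.16326 = 48.978... → 49.

49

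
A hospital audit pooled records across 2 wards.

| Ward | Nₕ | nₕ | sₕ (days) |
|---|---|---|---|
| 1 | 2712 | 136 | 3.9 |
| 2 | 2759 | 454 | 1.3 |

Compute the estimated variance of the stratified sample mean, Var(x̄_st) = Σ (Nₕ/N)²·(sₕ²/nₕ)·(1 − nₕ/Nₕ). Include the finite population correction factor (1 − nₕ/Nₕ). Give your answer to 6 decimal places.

N = 5471. Term for each stratum: Wₕ²sₕ²/nₕ·(1−nₕ/Nₕ).
Var(x̄_st) = 0.026103120 + 0.000790897 = 0.026894017 → 0.026894.

0.026894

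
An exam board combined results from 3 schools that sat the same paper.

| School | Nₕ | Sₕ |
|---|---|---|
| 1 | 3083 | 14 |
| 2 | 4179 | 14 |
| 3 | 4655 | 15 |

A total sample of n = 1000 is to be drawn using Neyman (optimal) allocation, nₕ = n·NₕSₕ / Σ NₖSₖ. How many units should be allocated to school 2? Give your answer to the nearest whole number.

341

Σ NₕSₕ = 3083·14 + 4179·14 + 4655·15 = 171493.
Share for 2: 58506/171493 = 0.34116.
n_2 = 1000 × 0.34116 = 341.157... → 341.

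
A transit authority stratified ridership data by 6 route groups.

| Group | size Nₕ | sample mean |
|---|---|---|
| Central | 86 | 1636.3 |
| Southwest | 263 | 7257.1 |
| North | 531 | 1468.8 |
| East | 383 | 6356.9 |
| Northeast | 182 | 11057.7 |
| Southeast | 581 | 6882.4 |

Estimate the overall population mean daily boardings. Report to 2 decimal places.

5565.22

N = 86 + 263 + 531 + 383 + 182 + 581 = 2026.
The stratified mean weights each stratum mean by its population share Nₕ/N.
Σ Nₕx̄ₕ = 86·1636.3 + 263·7257.1 + 531·1468.8 + 383·6356.9 + 182·11057.7 + 581·6882.4 = 140721.8 + 1908617.3 + 779932.8 + 2434692.7 + 2012501.4 + 3998674.4 = 11275140.4.
Divide by N: 11275140.4 / 2026 = 5565.2223... → 5565.22.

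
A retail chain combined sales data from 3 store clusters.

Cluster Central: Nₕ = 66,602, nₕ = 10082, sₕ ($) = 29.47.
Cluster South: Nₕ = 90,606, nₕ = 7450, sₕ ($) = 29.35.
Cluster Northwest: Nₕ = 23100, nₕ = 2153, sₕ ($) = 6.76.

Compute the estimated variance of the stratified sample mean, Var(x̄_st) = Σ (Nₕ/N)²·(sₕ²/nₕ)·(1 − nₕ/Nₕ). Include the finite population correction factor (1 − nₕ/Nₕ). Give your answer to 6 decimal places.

N = 180308; Wₕ = Nₕ/N.
cluster Central: (66602/180308)²·29.47²/10082·(1 − 10082/66602) = 0.009974084
cluster South: (90606/180308)²·29.35²/7450·(1 − 7450/90606) = 0.026796649
cluster Northwest: (23100/180308)²·6.76²/2153·(1 − 2153/23100) = 0.000315903
Sum = 0.037086636 → 0.037087.

0.037087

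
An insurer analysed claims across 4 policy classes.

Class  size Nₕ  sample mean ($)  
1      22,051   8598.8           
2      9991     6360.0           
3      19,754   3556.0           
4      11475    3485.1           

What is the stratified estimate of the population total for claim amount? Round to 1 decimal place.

363391645.3

1: 22051·8598.8 = 189612138.8
2: 9991·6360.0 = 63542760
3: 19754·3556.0 = 70245224
4: 11475·3485.1 = 39991522.5
τ̂ = Σ Nₕx̄ₕ = 363391645.3.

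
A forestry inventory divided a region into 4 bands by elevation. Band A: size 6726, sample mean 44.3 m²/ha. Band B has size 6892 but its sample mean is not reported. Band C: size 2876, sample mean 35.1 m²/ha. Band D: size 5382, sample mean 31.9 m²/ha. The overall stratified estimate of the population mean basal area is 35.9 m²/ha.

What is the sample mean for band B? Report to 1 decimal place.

Σ Nₕx̄ₕ = N·μ, so 6892·x̄_B = 21876·35.9 − (6726·44.3 + 2876·35.1 + 5382·31.9).
= 785348.4 − 570595.2 = 214753.2.
x̄_B = 214753.2 / 6892 = 31.160... → 31.2.

31.2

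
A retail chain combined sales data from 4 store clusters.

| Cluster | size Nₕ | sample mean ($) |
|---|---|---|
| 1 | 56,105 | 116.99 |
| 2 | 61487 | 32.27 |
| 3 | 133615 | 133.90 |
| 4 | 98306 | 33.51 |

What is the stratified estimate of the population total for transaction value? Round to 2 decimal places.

29733192.00

Population total = Σ Nₕ·x̄ₕ (each stratum's size times its mean).
56105·116.99 + 61487·32.27 + 133615·133.90 + 98306·33.51 = 6563723.95 + 1984185.49 + 17891048.5 + 3294234.06 = 29733192.00.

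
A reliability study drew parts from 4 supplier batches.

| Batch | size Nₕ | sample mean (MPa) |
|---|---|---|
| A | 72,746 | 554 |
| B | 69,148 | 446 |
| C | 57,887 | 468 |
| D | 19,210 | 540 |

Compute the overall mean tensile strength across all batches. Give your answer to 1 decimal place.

N = 72746 + 69148 + 57887 + 19210 = 218991.
Weight each subgroup mean by Nₕ/N and sum.
Σ Nₕx̄ₕ = 72746·554 + 69148·446 + 57887·468 + 19210·540 = 40301284 + 30840008 + 27091116 + 10373400 = 108605808.
Divide by N: 108605808 / 218991 = 495.937... → 495.9.

495.9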